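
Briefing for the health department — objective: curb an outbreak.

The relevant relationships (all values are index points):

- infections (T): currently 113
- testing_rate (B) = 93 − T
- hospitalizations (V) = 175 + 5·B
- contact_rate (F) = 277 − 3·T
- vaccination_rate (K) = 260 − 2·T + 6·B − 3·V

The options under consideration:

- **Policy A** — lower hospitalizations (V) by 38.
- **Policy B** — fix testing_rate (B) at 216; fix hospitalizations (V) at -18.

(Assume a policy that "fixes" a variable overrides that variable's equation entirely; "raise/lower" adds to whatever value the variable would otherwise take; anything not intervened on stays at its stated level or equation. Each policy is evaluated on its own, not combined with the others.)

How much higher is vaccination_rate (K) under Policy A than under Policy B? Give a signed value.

Policy A (V − 38):
  T = 113
  B = 93 − 113 = -20
  V = 175 + 5·(-20) (−38 from intervention) = 37
  K = 260 − 2·113 + 6·(-20) − 3·37 = -197
Policy B (B := 216, V := -18):
  T = 113
  B = 216
  V = -18
  K = 260 − 2·113 + 6·216 − 3·(-18) = 1384
K: -197 − 1384 = -1581

-1581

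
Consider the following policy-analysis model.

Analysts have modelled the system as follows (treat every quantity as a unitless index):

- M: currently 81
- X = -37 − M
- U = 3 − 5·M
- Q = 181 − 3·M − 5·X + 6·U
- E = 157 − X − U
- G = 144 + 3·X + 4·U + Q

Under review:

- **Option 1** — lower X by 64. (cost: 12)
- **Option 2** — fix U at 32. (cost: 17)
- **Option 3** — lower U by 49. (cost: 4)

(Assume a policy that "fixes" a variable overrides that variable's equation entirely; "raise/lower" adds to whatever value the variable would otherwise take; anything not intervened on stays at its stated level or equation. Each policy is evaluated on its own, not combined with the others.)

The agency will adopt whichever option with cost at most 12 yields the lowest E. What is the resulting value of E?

Option 1 (X − 64):
  M = 81
  X = -37 − 81 (−64 from intervention) = -182
  U = 3 − 5·81 = -402
  E = 157 − (-182) − (-402) = 741
Option 3 (U − 49):
  M = 81
  X = -37 − 81 = -118
  U = 3 − 5·81 (−49 from intervention) = -451
  E = 157 − (-118) − (-451) = 726
Comparing — Option 1: E=741, Option 3: E=726. Lowest is 726 (Option 3).

726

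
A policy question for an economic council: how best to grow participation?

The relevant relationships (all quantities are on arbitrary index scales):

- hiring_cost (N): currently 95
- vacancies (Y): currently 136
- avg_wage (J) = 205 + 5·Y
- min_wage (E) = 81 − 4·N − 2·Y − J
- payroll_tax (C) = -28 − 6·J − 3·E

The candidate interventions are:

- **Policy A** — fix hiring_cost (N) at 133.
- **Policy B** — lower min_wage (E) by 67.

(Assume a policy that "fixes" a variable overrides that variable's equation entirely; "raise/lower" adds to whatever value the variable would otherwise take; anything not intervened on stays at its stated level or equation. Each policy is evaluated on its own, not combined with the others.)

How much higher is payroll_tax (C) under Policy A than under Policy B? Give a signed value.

255

Policy A (N := 133):
  N = 133
  Y = 136
  J = 205 + 5·136 = 885
  E = 81 − 4·133 − 2·136 − 885 = -1608
  C = -28 − 6·885 − 3·(-1608) = -514
Policy B (E − 67):
  N = 95
  Y = 136
  J = 205 + 5·136 = 885
  E = 81 − 4·95 − 2·136 − 885 (−67 from intervention) = -1523
  C = -28 − 6·885 − 3·(-1523) = -769
C: -514 − (-769) = 255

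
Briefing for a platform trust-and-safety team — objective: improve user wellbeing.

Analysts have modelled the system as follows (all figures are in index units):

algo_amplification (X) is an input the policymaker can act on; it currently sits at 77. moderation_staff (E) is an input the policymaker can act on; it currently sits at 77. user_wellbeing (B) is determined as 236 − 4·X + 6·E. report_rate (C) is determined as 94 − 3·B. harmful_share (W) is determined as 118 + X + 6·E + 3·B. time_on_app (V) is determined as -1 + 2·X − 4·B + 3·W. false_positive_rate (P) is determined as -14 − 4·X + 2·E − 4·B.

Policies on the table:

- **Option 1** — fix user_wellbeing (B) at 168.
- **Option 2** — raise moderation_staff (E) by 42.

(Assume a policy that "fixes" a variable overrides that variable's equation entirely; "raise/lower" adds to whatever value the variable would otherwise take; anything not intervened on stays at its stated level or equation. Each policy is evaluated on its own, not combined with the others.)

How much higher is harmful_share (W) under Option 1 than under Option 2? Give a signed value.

Option 1 (B := 168):
  X = 77
  E = 77
  B = 168
  W = 118 + 77 + 6·77 + 3·168 = 1161
Option 2 (E + 42):
  X = 77
  E = 77 + 42 = 119
  B = 236 − 4·77 + 6·119 = 642
  W = 118 + 77 + 6·119 + 3·642 = 2835
W: 1161 − 2835 = -1674

-1674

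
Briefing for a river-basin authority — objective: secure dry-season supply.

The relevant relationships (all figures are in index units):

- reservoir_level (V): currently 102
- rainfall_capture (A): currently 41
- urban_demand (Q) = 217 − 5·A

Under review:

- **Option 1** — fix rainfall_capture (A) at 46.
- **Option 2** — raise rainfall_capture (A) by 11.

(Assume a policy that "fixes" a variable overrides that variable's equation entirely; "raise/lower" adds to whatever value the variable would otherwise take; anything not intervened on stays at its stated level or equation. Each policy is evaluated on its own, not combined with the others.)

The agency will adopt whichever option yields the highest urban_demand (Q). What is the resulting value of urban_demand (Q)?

Option 1 (A := 46):
  A = 46
  Q = 217 − 5·46 = -13
Option 2 (A + 11):
  A = 41 + 11 = 52
  Q = 217 − 5·52 = -43
Comparing — Option 1: Q=-13, Option 2: Q=-43. Highest is -13 (Option 1).

-13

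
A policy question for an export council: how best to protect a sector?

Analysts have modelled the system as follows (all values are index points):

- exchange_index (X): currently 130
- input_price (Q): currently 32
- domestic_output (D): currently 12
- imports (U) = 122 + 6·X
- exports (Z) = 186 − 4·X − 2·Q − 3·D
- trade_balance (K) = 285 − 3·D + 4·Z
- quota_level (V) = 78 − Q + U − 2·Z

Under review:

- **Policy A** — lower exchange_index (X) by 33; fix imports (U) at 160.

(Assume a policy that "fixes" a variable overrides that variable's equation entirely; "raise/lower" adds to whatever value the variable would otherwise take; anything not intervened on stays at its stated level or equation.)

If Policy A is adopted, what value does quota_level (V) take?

810

Policy A (X − 33, U := 160):
  X = 130 − 33 = 97
  Q = 32
  D = 12
  U = 160
  Z = 186 − 4·97 − 2·32 − 3·12 = -302
  V = 78 − 32 + 160 − 2·(-302) = 810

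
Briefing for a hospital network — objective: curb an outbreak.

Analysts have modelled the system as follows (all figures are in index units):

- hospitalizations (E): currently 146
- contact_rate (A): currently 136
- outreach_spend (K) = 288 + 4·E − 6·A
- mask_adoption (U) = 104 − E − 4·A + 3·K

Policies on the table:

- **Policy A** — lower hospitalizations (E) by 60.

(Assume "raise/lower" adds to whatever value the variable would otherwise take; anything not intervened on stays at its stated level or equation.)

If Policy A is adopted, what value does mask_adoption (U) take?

-1078

Policy A (E − 60):
  E = 146 − 60 = 86
  A = 136
  K = 288 + 4·86 − 6·136 = -184
  U = 104 − 86 − 4·136 + 3·(-184) = -1078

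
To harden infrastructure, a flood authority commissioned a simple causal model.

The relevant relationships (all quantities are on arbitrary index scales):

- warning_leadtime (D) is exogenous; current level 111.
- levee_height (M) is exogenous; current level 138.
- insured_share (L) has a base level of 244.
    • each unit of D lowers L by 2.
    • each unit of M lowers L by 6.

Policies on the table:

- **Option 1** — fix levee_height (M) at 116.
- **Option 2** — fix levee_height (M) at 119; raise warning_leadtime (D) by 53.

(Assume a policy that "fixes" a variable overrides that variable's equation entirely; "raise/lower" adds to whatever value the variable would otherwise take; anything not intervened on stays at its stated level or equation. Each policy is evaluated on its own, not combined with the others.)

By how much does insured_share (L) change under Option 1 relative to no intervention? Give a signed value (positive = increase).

132

Baseline:
  D = 111
  M = 138
  L = 244 − 2·111 − 6·138 = -806
Option 1 (M := 116):
  D = 111
  M = 116
  L = 244 − 2·111 − 6·116 = -674
Change in L: -674 − (-806) = 132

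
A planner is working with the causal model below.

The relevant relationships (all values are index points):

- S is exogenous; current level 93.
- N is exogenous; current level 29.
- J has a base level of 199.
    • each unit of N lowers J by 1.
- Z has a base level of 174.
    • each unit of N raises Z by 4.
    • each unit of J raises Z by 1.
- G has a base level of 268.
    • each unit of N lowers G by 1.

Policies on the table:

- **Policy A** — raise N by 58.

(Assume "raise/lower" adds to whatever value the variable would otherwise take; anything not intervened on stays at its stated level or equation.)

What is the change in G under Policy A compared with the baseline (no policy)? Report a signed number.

-58

Baseline:
  N = 29
  G = 268 − 29 = 239
Policy A (N + 58):
  N = 29 + 58 = 87
  G = 268 − 87 = 181
Change in G: 181 − 239 = -58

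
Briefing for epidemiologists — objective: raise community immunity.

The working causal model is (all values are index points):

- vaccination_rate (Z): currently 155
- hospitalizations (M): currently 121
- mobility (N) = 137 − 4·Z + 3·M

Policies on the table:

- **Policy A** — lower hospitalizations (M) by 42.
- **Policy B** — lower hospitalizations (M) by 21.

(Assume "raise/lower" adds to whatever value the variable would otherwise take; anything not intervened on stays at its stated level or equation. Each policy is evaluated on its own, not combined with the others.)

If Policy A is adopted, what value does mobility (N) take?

-246

Policy A (M − 42):
  Z = 155
  M = 121 − 42 = 79
  N = 137 − 4·155 + 3·79 = -246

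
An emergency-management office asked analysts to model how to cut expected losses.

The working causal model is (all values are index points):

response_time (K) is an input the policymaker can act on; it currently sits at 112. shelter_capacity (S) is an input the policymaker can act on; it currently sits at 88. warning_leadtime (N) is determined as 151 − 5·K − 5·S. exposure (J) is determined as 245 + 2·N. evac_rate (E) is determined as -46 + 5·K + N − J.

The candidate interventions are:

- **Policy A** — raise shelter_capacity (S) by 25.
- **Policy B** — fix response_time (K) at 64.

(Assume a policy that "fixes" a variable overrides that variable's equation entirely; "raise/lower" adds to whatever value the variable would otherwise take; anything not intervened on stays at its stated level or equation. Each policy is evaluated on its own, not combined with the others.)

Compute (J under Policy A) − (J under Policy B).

-730

Policy A (S + 25):
  K = 112
  S = 88 + 25 = 113
  N = 151 − 5·112 − 5·113 = -974
  J = 245 + 2·(-974) = -1703
Policy B (K := 64):
  K = 64
  S = 88
  N = 151 − 5·64 − 5·88 = -609
  J = 245 + 2·(-609) = -973
J: -1703 − (-973) = -730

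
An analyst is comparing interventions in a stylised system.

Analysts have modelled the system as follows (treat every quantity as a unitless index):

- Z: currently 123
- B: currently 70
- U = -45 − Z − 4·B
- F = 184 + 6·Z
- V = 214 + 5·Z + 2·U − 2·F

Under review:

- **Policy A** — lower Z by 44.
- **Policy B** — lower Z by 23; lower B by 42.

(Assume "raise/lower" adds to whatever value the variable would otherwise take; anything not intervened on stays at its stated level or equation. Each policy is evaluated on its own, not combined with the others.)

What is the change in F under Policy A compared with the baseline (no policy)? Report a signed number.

Baseline:
  Z = 123
  F = 184 + 6·123 = 922
Policy A (Z − 44):
  Z = 123 − 44 = 79
  F = 184 + 6·79 = 658
Change in F: 658 − 922 = -264

-264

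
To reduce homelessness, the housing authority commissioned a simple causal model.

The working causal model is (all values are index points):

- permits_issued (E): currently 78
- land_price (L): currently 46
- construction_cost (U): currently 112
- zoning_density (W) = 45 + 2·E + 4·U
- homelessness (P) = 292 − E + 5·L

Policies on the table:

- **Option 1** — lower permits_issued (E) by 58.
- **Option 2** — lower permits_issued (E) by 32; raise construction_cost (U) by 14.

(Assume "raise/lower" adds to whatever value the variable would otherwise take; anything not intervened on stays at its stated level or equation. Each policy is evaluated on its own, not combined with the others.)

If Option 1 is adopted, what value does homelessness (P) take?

Option 1 (E − 58):
  E = 78 − 58 = 20
  L = 46
  P = 292 − 20 + 5·46 = 502

502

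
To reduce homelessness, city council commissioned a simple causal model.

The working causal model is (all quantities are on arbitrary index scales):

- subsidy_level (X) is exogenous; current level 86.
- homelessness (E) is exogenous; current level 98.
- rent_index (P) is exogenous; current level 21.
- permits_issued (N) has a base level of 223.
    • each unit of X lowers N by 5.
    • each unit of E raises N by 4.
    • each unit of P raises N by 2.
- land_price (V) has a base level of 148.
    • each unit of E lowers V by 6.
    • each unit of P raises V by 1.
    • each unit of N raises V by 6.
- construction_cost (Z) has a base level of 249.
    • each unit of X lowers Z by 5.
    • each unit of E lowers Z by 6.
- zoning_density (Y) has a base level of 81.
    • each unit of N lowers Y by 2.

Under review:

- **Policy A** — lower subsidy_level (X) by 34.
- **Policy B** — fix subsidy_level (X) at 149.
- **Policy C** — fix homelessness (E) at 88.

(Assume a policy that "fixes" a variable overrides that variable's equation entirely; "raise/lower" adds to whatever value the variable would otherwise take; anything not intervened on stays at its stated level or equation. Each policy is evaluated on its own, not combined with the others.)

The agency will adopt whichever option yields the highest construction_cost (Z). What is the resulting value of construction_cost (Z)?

-599

Policy A (X − 34):
  X = 86 − 34 = 52
  E = 98
  Z = 249 − 5·52 − 6·98 = -599
Policy B (X := 149):
  X = 149
  E = 98
  Z = 249 − 5·149 − 6·98 = -1084
Policy C (E := 88):
  X = 86
  E = 88
  Z = 249 − 5·86 − 6·88 = -709
Comparing — Policy A: Z=-599, Policy B: Z=-1084, Policy C: Z=-709. Highest is -599 (Policy A).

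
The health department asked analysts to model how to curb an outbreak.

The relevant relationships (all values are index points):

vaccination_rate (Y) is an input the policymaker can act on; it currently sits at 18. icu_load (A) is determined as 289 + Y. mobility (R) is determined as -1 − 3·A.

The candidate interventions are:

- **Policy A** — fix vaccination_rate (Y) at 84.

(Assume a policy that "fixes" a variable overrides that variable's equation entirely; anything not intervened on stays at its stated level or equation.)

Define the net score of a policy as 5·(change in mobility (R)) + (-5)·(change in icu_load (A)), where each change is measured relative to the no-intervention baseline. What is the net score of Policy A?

-1320

Baseline:
  Y = 18
  A = 289 + 18 = 307
  R = -1 − 3·307 = -922
Policy A (Y := 84):
  Y = 84
  A = 289 + 84 = 373
  R = -1 − 3·373 = -1120
ΔR = -1120 − (-922) = -198; ΔA = 373 − 307 = 66
Score = 5·(-198) + (-5)·66 = -1320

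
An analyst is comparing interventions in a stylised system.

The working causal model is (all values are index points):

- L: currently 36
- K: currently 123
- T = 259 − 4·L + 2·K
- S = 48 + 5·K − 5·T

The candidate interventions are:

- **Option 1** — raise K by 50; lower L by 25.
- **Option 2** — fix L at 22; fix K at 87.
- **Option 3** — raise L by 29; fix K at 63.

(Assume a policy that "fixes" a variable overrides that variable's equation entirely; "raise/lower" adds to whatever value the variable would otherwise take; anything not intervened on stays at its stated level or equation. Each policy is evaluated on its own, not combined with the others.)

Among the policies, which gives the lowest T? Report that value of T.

Option 1 (K + 50, L − 25):
  L = 36 − 25 = 11
  K = 123 + 50 = 173
  T = 259 − 4·11 + 2·173 = 561
Option 2 (L := 22, K := 87):
  L = 22
  K = 87
  T = 259 − 4·22 + 2·87 = 345
Option 3 (L + 29, K := 63):
  L = 36 + 29 = 65
  K = 63
  T = 259 − 4·65 + 2·63 = 125
Comparing — Option 1: T=561, Option 2: T=345, Option 3: T=125. Lowest is 125 (Option 3).

125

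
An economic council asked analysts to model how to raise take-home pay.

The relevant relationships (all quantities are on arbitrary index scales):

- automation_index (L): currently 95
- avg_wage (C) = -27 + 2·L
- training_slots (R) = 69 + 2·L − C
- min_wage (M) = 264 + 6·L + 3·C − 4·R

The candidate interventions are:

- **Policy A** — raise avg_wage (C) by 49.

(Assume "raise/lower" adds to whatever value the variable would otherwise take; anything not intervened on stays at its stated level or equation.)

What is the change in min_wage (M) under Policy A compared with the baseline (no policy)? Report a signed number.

343

Baseline:
  L = 95
  C = -27 + 2·95 = 163
  R = 69 + 2·95 − 163 = 96
  M = 264 + 6·95 + 3·163 − 4·96 = 939
Policy A (C + 49):
  L = 95
  C = -27 + 2·95 (+49 from intervention) = 212
  R = 69 + 2·95 − 212 = 47
  M = 264 + 6·95 + 3·212 − 4·47 = 1282
Change in M: 1282 − 939 = 343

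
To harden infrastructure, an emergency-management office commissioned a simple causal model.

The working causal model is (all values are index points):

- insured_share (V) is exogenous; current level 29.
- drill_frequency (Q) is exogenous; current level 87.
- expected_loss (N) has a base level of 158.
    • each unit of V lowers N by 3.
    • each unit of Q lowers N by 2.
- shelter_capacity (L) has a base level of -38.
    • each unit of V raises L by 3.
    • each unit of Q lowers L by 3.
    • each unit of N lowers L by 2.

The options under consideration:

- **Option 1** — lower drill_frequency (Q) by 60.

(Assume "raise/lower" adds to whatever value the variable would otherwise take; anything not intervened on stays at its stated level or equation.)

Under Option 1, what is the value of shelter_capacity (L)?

Option 1 (Q − 60):
  V = 29
  Q = 87 − 60 = 27
  N = 158 − 3·29 − 2·27 = 17
  L = -38 + 3·29 − 3·27 − 2·17 = -66

-66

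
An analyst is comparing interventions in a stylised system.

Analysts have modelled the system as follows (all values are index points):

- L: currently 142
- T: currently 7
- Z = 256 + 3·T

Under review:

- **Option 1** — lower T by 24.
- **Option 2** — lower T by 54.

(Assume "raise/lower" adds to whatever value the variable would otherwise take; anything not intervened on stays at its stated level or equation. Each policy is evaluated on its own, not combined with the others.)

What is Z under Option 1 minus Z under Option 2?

Option 1 (T − 24):
  T = 7 − 24 = -17
  Z = 256 + 3·(-17) = 205
Option 2 (T − 54):
  T = 7 − 54 = -47
  Z = 256 + 3·(-47) = 115
Z: 205 − 115 = 90

90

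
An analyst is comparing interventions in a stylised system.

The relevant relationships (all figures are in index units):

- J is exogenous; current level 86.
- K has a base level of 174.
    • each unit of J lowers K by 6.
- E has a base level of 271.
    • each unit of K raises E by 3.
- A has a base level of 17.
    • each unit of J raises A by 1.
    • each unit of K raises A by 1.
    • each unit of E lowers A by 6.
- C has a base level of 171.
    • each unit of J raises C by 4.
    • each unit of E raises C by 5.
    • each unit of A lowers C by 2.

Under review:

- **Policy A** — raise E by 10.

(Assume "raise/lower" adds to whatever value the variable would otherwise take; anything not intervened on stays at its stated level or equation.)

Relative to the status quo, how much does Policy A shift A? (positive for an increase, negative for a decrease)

Baseline:
  J = 86
  K = 174 − 6·86 = -342
  E = 271 + 3·(-342) = -755
  A = 17 + 86 + (-342) − 6·(-755) = 4291
Policy A (E + 10):
  J = 86
  K = 174 − 6·86 = -342
  E = 271 + 3·(-342) (+10 from intervention) = -745
  A = 17 + 86 + (-342) − 6·(-745) = 4231
Change in A: 4231 − 4291 = -60

-60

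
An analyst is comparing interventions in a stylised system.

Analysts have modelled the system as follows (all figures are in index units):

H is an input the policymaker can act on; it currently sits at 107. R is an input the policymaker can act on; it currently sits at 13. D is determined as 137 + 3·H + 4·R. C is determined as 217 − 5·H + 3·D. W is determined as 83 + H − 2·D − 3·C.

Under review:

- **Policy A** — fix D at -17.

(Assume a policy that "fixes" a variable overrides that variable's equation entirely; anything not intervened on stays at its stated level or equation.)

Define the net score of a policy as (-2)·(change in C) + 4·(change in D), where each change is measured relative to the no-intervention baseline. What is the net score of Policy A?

1054

Baseline:
  H = 107
  R = 13
  D = 137 + 3·107 + 4·13 = 510
  C = 217 − 5·107 + 3·510 = 1212
Policy A (D := -17):
  H = 107
  R = 13
  D = -17
  C = 217 − 5·107 + 3·(-17) = -369
ΔC = -369 − 1212 = -1581; ΔD = -17 − 510 = -527
Score = (-2)·(-1581) + 4·(-527) = 1054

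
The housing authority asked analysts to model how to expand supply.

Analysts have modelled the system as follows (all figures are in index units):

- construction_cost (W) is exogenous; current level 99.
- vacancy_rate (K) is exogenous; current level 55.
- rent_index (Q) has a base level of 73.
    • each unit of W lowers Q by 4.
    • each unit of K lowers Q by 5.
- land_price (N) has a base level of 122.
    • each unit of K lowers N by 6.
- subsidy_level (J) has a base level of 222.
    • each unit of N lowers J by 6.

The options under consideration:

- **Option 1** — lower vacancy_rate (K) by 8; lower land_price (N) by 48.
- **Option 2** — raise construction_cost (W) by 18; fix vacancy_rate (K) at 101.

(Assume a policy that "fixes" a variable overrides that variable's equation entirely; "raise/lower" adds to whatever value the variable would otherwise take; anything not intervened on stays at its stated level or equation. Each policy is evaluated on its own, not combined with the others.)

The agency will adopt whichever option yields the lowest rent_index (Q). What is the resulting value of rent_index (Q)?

Option 1 (K − 8, N − 48):
  W = 99
  K = 55 − 8 = 47
  Q = 73 − 4·99 − 5·47 = -558
Option 2 (W + 18, K := 101):
  W = 99 + 18 = 117
  K = 101
  Q = 73 − 4·117 − 5·101 = -900
Comparing — Option 1: Q=-558, Option 2: Q=-900. Lowest is -900 (Option 2).

-900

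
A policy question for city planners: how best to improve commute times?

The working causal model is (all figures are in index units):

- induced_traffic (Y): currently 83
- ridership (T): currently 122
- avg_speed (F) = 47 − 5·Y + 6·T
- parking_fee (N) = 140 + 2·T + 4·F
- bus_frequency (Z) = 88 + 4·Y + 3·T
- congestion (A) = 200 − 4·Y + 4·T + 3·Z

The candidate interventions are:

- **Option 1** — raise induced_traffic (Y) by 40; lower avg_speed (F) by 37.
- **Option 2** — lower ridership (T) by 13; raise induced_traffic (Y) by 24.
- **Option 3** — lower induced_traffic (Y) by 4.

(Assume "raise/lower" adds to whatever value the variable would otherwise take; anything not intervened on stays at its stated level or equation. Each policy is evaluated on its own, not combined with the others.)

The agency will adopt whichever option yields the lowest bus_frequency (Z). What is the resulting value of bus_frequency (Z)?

Option 1 (Y + 40, F − 37):
  Y = 83 + 40 = 123
  T = 122
  Z = 88 + 4·123 + 3·122 = 946
Option 2 (T − 13, Y + 24):
  Y = 83 + 24 = 107
  T = 122 − 13 = 109
  Z = 88 + 4·107 + 3·109 = 843
Option 3 (Y − 4):
  Y = 83 − 4 = 79
  T = 122
  Z = 88 + 4·79 + 3·122 = 770
Comparing — Option 1: Z=946, Option 2: Z=843, Option 3: Z=770. Lowest is 770 (Option 3).

770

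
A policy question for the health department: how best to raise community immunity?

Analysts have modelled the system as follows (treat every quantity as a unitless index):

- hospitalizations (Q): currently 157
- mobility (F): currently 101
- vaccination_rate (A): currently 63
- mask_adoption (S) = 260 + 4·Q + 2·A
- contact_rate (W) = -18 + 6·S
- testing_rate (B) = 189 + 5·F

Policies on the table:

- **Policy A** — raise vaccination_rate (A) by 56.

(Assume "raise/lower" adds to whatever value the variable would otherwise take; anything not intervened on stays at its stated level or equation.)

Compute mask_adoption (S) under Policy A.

Policy A (A + 56):
  Q = 157
  A = 63 + 56 = 119
  S = 260 + 4·157 + 2·119 = 1126

1126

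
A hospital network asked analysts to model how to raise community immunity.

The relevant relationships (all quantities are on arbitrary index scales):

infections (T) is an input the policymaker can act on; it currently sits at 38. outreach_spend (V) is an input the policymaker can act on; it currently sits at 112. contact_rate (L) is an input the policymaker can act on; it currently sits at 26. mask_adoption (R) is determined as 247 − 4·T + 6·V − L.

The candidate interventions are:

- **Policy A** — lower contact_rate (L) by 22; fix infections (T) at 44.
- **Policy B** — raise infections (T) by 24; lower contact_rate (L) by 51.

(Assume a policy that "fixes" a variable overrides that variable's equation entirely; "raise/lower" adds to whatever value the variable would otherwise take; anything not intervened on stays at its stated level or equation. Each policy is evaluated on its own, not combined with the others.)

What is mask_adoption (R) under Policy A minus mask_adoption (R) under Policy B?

43

Policy A (L − 22, T := 44):
  T = 44
  V = 112
  L = 26 − 22 = 4
  R = 247 − 4·44 + 6·112 − 4 = 739
Policy B (T + 24, L − 51):
  T = 38 + 24 = 62
  V = 112
  L = 26 − 51 = -25
  R = 247 − 4·62 + 6·112 − (-25) = 696
R: 739 − 696 = 43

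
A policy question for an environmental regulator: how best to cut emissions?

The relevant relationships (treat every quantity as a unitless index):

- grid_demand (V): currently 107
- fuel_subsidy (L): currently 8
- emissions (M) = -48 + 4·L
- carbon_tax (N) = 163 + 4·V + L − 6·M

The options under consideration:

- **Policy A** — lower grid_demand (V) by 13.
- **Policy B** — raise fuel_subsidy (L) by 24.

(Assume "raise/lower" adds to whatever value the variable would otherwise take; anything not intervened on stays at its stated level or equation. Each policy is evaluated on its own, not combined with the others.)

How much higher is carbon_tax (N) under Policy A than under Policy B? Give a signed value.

Policy A (V − 13):
  V = 107 − 13 = 94
  L = 8
  M = -48 + 4·8 = -16
  N = 163 + 4·94 + 8 − 6·(-16) = 643
Policy B (L + 24):
  V = 107
  L = 8 + 24 = 32
  M = -48 + 4·32 = 80
  N = 163 + 4·107 + 32 − 6·80 = 143
N: 643 − 143 = 500

500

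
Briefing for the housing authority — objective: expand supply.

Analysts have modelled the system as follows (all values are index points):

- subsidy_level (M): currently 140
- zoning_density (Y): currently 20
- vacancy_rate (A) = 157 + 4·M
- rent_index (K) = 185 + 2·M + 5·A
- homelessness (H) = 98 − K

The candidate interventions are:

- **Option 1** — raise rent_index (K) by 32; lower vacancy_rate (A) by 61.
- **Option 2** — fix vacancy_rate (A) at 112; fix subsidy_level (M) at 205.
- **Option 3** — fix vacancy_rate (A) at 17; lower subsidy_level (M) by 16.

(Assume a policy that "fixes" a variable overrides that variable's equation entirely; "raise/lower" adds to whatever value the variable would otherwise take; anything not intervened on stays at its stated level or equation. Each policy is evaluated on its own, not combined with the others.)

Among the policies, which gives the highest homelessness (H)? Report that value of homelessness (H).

Option 1 (K + 32, A − 61):
  M = 140
  A = 157 + 4·140 (−61 from intervention) = 656
  K = 185 + 2·140 + 5·656 (+32 from intervention) = 3777
  H = 98 − 3777 = -3679
Option 2 (A := 112, M := 205):
  M = 205
  A = 112
  K = 185 + 2·205 + 5·112 = 1155
  H = 98 − 1155 = -1057
Option 3 (A := 17, M − 16):
  M = 140 − 16 = 124
  A = 17
  K = 185 + 2·124 + 5·17 = 518
  H = 98 − 518 = -420
Comparing — Option 1: H=-3679, Option 2: H=-1057, Option 3: H=-420. Highest is -420 (Option 3).

-420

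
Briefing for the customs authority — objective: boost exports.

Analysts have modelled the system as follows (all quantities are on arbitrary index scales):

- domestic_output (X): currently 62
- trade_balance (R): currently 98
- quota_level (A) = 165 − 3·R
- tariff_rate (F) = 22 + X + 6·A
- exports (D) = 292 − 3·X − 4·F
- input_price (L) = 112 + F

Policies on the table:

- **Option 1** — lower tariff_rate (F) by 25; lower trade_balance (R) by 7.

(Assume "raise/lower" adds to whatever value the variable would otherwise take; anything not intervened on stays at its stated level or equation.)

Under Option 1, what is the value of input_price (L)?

Option 1 (F − 25, R − 7):
  X = 62
  R = 98 − 7 = 91
  A = 165 − 3·91 = -108
  F = 22 + 62 + 6·(-108) (−25 from intervention) = -589
  L = 112 + (-589) = -477

-477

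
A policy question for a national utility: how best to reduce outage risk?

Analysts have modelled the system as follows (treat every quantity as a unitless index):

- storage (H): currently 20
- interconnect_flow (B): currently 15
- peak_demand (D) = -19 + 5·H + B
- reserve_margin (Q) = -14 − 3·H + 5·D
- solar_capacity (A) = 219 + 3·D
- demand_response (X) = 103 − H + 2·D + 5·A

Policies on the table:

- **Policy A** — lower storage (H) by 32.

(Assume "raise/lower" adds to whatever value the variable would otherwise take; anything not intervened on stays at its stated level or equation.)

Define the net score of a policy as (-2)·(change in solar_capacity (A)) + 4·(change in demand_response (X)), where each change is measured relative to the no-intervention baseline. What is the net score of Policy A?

-9792

Baseline:
  H = 20
  B = 15
  D = -19 + 5·20 + 15 = 96
  A = 219 + 3·96 = 507
  X = 103 − 20 + 2·96 + 5·507 = 2810
Policy A (H − 32):
  H = 20 − 32 = -12
  B = 15
  D = -19 + 5·(-12) + 15 = -64
  A = 219 + 3·(-64) = 27
  X = 103 − (-12) + 2·(-64) + 5·27 = 122
ΔA = 27 − 507 = -480; ΔX = 122 − 2810 = -2688
Score = (-2)·(-480) + 4·(-2688) = -9792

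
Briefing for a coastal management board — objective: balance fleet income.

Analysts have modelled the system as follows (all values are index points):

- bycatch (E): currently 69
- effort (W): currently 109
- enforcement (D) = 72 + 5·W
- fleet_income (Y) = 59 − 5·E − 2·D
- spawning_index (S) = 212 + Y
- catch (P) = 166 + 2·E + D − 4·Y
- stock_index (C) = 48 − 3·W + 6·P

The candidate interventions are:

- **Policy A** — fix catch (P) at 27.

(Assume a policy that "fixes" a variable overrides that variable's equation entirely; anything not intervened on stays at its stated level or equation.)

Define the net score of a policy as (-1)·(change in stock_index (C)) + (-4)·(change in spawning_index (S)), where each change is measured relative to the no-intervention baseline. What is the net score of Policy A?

Baseline:
  E = 69
  W = 109
  D = 72 + 5·109 = 617
  Y = 59 − 5·69 − 2·617 = -1520
  S = 212 + (-1520) = -1308
  P = 166 + 2·69 + 617 − 4·(-1520) = 7001
  C = 48 − 3·109 + 6·7001 = 41727
Policy A (P := 27):
  E = 69
  W = 109
  D = 72 + 5·109 = 617
  Y = 59 − 5·69 − 2·617 = -1520
  S = 212 + (-1520) = -1308
  P = 27
  C = 48 − 3·109 + 6·27 = -117
ΔC = -117 − 41727 = -41844; ΔS = -1308 − (-1308) = 0
Score = (-1)·(-41844) + (-4)·0 = 41844

41844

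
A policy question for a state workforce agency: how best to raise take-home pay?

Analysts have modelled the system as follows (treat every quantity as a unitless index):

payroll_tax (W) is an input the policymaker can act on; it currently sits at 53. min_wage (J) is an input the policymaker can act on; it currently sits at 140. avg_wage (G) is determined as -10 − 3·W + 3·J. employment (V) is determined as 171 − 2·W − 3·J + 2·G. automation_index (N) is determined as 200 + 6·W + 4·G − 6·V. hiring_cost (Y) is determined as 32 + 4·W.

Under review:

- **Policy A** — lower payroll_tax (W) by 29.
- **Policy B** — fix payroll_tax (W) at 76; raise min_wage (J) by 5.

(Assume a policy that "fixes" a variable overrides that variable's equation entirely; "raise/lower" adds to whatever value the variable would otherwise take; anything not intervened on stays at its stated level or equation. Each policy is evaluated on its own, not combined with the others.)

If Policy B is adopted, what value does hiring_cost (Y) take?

Policy B (W := 76, J + 5):
  W = 76
  Y = 32 + 4·76 = 336

336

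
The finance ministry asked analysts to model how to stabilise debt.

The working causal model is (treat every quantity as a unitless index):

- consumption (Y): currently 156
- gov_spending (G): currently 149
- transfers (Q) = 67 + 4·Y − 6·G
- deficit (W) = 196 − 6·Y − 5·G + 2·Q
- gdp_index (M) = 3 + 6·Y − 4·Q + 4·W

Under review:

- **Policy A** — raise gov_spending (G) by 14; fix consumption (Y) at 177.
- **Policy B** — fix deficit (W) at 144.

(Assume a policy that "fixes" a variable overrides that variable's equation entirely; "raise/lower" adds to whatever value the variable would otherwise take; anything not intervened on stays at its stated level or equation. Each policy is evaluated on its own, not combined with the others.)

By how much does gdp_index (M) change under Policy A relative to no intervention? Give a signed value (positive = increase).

-658

Baseline:
  Y = 156
  G = 149
  Q = 67 + 4·156 − 6·149 = -203
  W = 196 − 6·156 − 5·149 + 2·(-203) = -1891
  M = 3 + 6·156 − 4·(-203) + 4·(-1891) = -5813
Policy A (G + 14, Y := 177):
  Y = 177
  G = 149 + 14 = 163
  Q = 67 + 4·177 − 6·163 = -203
  W = 196 − 6·177 − 5·163 + 2·(-203) = -2087
  M = 3 + 6·177 − 4·(-203) + 4·(-2087) = -6471
Change in M: -6471 − (-5813) = -658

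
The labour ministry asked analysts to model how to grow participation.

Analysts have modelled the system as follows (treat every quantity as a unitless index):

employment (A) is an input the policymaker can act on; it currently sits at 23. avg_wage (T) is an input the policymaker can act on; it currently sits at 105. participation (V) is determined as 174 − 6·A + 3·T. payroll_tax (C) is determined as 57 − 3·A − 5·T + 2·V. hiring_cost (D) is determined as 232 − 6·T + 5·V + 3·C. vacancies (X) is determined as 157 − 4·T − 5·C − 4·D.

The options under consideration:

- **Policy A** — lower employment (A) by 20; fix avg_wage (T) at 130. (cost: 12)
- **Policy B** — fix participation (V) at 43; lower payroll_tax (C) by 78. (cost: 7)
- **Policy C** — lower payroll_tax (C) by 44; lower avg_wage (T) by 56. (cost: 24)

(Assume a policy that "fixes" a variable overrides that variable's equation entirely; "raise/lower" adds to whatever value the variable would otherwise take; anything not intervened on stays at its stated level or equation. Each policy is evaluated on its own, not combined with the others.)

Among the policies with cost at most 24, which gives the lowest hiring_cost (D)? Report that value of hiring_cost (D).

Policy A (A − 20, T := 130):
  A = 23 − 20 = 3
  T = 130
  V = 174 − 6·3 + 3·130 = 546
  C = 57 − 3·3 − 5·130 + 2·546 = 490
  D = 232 − 6·130 + 5·546 + 3·490 = 3652
Policy B (V := 43, C − 78):
  A = 23
  T = 105
  V = 43
  C = 57 − 3·23 − 5·105 + 2·43 (−78 from intervention) = -529
  D = 232 − 6·105 + 5·43 + 3·(-529) = -1770
Policy C (C − 44, T − 56):
  A = 23
  T = 105 − 56 = 49
  V = 174 − 6·23 + 3·49 = 183
  C = 57 − 3·23 − 5·49 + 2·183 (−44 from intervention) = 65
  D = 232 − 6·49 + 5·183 + 3·65 = 1048
Comparing — Policy A: D=3652, Policy B: D=-1770, Policy C: D=1048. Lowest is -1770 (Policy B).

-1770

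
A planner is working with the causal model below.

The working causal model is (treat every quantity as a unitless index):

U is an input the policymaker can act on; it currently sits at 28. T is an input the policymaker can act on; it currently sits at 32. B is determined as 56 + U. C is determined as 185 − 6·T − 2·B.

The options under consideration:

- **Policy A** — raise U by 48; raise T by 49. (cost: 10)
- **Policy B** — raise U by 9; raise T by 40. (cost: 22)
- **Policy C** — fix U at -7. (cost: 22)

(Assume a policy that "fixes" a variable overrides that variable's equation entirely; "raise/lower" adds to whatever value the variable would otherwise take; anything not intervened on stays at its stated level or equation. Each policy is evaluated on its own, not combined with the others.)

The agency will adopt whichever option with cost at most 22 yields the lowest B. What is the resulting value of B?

49

Policy A (U + 48, T + 49):
  U = 28 + 48 = 76
  B = 56 + 76 = 132
Policy B (U + 9, T + 40):
  U = 28 + 9 = 37
  B = 56 + 37 = 93
Policy C (U := -7):
  U = -7
  B = 56 + (-7) = 49
Comparing — Policy A: B=132, Policy B: B=93, Policy C: B=49. Lowest is 49 (Policy C).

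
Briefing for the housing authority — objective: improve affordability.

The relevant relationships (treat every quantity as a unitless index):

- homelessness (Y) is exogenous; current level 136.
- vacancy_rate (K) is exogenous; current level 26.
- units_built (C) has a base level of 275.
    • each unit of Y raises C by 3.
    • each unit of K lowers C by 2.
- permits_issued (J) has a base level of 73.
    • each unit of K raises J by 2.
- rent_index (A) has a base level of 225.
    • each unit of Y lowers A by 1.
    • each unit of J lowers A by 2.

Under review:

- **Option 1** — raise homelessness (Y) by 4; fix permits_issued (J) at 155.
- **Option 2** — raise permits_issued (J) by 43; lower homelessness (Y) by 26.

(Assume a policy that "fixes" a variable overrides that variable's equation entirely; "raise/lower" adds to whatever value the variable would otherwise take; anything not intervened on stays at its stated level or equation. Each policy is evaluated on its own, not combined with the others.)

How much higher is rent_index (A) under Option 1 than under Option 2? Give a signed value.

-4

Option 1 (Y + 4, J := 155):
  Y = 136 + 4 = 140
  K = 26
  J = 155
  A = 225 − 140 − 2·155 = -225
Option 2 (J + 43, Y − 26):
  Y = 136 − 26 = 110
  K = 26
  J = 73 + 2·26 (+43 from intervention) = 168
  A = 225 − 110 − 2·168 = -221
A: -225 − (-221) = -4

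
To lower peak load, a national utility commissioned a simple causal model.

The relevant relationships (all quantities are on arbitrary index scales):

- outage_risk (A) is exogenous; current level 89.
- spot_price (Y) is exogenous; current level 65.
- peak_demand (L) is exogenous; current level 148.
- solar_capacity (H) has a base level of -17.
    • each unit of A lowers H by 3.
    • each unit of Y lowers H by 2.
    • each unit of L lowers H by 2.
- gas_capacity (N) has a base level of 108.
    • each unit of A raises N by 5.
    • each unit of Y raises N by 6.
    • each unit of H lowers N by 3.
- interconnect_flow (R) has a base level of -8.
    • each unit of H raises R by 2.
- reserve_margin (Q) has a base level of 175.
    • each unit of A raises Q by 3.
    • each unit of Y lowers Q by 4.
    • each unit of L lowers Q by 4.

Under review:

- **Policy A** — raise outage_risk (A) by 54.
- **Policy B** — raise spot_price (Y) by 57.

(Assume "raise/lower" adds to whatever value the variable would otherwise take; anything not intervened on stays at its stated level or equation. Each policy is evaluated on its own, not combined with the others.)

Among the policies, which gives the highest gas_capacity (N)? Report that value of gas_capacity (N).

Policy A (A + 54):
  A = 89 + 54 = 143
  Y = 65
  L = 148
  H = -17 − 3·143 − 2·65 − 2·148 = -872
  N = 108 + 5·143 + 6·65 − 3·(-872) = 3829
Policy B (Y + 57):
  A = 89
  Y = 65 + 57 = 122
  L = 148
  H = -17 − 3·89 − 2·122 − 2·148 = -824
  N = 108 + 5·89 + 6·122 − 3·(-824) = 3757
Comparing — Policy A: N=3829, Policy B: N=3757. Highest is 3829 (Policy A).

3829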